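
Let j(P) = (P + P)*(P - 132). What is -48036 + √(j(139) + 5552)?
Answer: -48036 + √7498 ≈ -47949.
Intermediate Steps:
j(P) = 2*P*(-132 + P) (j(P) = (2*P)*(-132 + P) = 2*P*(-132 + P))
-48036 + √(j(139) + 5552) = -48036 + √(2*139*(-132 + 139) + 5552) = -48036 + √(2*139*7 + 5552) = -48036 + √(1946 + 5552) = -48036 + √7498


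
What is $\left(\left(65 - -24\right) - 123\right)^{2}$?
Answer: $1156$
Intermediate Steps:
$\left(\left(65 - -24\right) - 123\right)^{2} = \left(\left(65 + \left(-3 + 27\right)\right) - 123\right)^{2} = \left(\left(65 + 24\right) - 123\right)^{2} = \left(89 - 123\right)^{2} = \left(-34\right)^{2} = 1156$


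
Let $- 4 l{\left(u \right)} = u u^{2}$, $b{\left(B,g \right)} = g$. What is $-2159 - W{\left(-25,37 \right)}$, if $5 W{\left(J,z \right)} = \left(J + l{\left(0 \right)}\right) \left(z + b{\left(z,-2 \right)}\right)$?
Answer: $-1984$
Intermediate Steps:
$l{\left(u \right)} = - \frac{u^{3}}{4}$ ($l{\left(u \right)} = - \frac{u u^{2}}{4} = - \frac{u^{3}}{4}$)
$W{\left(J,z \right)} = \frac{J \left(-2 + z\right)}{5}$ ($W{\left(J,z \right)} = \frac{\left(J - \frac{0^{3}}{4}\right) \left(z - 2\right)}{5} = \frac{\left(J - 0\right) \left(-2 + z\right)}{5} = \frac{\left(J + 0\right) \left(-2 + z\right)}{5} = \frac{J \left(-2 + z\right)}{5}$)
$-2159 - W{\left(-25,37 \right)} = -2159 - \frac{1}{5} \left(-25\right) \left(-2 + 37\right) = -2159 - \frac{1}{5} \left(-25\right) 35 = -2159 - -175 = -2159 + 175 = -1984$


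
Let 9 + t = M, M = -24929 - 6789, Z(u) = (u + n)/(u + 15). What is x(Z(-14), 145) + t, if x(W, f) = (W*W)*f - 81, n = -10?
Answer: 51712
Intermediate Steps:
Z(u) = (-10 + u)/(15 + u) (Z(u) = (u - 10)/(u + 15) = (-10 + u)/(15 + u))
M = -31718
x(W, f) = -81 + f*W**2 (x(W, f) = W**2*f - 81 = f*W**2 - 81 = -81 + f*W**2)
t = -31727 (t = -9 - 31718 = -31727)
x(Z(-14), 145) + t = (-81 + 145*((-10 - 14)/(15 - 14))**2) - 31727 = (-81 + 145*(-24/1)**2) - 31727 = (-81 + 145*(1*(-24))**2) - 31727 = (-81 + 145*(-24)**2) - 31727 = (-81 + 145*576) - 31727 = (-81 + 83520) - 31727 = 83439 - 31727 = 51712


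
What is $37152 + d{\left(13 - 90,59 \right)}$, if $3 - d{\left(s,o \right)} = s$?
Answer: $37232$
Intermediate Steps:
$d{\left(s,o \right)} = 3 - s$
$37152 + d{\left(13 - 90,59 \right)} = 37152 + \left(3 - \left(13 - 90\right)\right) = 37152 + \left(3 - -77\right) = 37152 + \left(3 + 77\right) = 37152 + 80 = 37232$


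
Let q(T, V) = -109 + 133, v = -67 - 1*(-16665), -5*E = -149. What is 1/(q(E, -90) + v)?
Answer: 1/16622 ≈ 6.0161e-5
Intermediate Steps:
E = 149/5 (E = -⅕*(-149) = 149/5 ≈ 29.800)
v = 16598 (v = -67 + 16665 = 16598)
q(T, V) = 24
1/(q(E, -90) + v) = 1/(24 + 16598) = 1/16622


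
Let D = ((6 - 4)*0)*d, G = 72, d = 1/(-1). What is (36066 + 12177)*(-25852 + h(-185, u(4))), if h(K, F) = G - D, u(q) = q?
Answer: -1243704540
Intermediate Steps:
d = -1
D = 0 (D = ((6 - 4)*0)*(-1) = (2*0)*(-1) = 0*(-1) = 0)
h(K, F) = 72 (h(K, F) = 72 - 1*0 = 72 + 0 = 72)
(36066 + 12177)*(-25852 + h(-185, u(4))) = (36066 + 12177)*(-25852 + 72) = 48243*(-25780) = -1243704540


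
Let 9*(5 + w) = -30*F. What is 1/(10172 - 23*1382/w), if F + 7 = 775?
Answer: 2565/26122966 ≈ 9.8189e-5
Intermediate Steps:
F = 768 (F = -7 + 775 = 768)
w = -2565 (w = -5 + (-30*768)/9 = -5 + (1/9)*(-23040) = -5 - 2560 = -2565)
1/(10172 - 23*1382/w) = 1/(10172 - 23*1382/(-2565)) = 1/(10172 - 31786*(-1)/2565) = 1/(10172 - 1*(-31786/2565)) = 1/(10172 + 31786/2565) = 1/(26122966/2565) = 2565/26122966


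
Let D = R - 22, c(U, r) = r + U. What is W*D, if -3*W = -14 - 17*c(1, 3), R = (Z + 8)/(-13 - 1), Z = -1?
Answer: -615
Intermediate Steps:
R = -1/2 (R = (-1 + 8)/(-13 - 1) = 7/(-14) = 7*(-1/14) = -1/2 ≈ -0.50000)
c(U, r) = U + r
W = 82/3 (W = -(-14 - 17*(1 + 3))/3 = -(-14 - 17*4)/3 = -(-14 - 68)/3 = -1/3*(-82) = 82/3 ≈ 27.333)
D = -45/2 (D = -1/2 - 22 = -45/2 ≈ -22.500)
W*D = (82/3)*(-45/2) = -615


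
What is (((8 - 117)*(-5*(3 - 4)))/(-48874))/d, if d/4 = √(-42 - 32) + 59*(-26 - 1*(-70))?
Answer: 70741/65875211892 - 109*I*√74/263500847568 ≈ 1.0739e-6 - 3.5584e-9*I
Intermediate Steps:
d = 10384 + 4*I*√74 (d = 4*(√(-42 - 32) + 59*(-26 - 1*(-70))) = 4*(√(-74) + 59*(-26 + 70)) = 4*(I*√74 + 59*44) = 4*(I*√74 + 2596) = 4*(2596 + I*√74) = 10384 + 4*I*√74 ≈ 10384.0 + 34.409*I)
(((8 - 117)*(-5*(3 - 4)))/(-48874))/d = (((8 - 117)*(-5*(3 - 4)))/(-48874))/(10384 + 4*I*√74) = (-(-545)*(-1)*(-1/48874))/(10384 + 4*I*√74) = (-109*5*(-1/48874))/(10384 + 4*I*√74) = (-545*(-1/48874))/(10384 + 4*I*√74) = 545/(48874*(10384 + 4*I*√74))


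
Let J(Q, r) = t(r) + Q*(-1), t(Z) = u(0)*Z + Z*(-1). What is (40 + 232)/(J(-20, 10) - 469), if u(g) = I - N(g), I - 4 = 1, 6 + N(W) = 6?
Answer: -272/409 ≈ -0.66504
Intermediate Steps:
N(W) = 0 (N(W) = -6 + 6 = 0)
I = 5 (I = 4 + 1 = 5)
u(g) = 5 (u(g) = 5 - 1*0 = 5 + 0 = 5)
t(Z) = 4*Z (t(Z) = 5*Z + Z*(-1) = 5*Z - Z = 4*Z)
J(Q, r) = -Q + 4*r (J(Q, r) = 4*r + Q*(-1) = 4*r - Q = -Q + 4*r)
(40 + 232)/(J(-20, 10) - 469) = (40 + 232)/((-1*(-20) + 4*10) - 469) = 272/((20 + 40) - 469) = 272/(60 - 469) = 272/(-409) = 272*(-1/409) = -272/409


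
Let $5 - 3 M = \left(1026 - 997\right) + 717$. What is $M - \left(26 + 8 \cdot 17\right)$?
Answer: $-409$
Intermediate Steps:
$M = -247$ ($M = \frac{5}{3} - \frac{\left(1026 - 997\right) + 717}{3} = \frac{5}{3} - \frac{29 + 717}{3} = \frac{5}{3} - \frac{746}{3} = -247$)
$M - \left(26 + 8 \cdot 17\right) = -247 - \left(26 + 8 \cdot 17\right) = -247 - \left(26 + 136\right) = -247 - 162 = -409$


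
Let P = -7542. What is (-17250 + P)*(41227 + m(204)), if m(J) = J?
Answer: -1027157352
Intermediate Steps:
(-17250 + P)*(41227 + m(204)) = (-17250 - 7542)*(41227 + 204) = -24792*41431 = -1027157352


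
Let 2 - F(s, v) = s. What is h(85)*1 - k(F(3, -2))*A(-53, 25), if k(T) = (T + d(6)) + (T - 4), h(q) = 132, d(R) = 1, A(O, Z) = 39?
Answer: 327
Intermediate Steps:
F(s, v) = 2 - s
k(T) = -3 + 2*T (k(T) = (T + 1) + (T - 4) = (1 + T) + (-4 + T) = -3 + 2*T)
h(85)*1 - k(F(3, -2))*A(-53, 25) = 132*1 - (-3 + 2*(2 - 1*3))*39 = 132 - (-3 + 2*(2 - 3))*39 = 132 - (-3 + 2*(-1))*39 = 132 - (-3 - 2)*39 = 132 - (-5)*39 = 132 - 1*(-195) = 132 + 195 = 327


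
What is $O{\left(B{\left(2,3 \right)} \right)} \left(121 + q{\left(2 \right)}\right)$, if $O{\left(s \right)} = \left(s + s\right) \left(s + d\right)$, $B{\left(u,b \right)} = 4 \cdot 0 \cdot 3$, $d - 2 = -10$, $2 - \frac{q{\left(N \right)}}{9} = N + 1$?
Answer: $0$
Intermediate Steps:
$q{\left(N \right)} = 9 - 9 N$ ($q{\left(N \right)} = 18 - 9 \left(N + 1\right) = 18 - 9 \left(1 + N\right) = 18 - \left(9 + 9 N\right) = 9 - 9 N$)
$d = -8$ ($d = 2 - 10 = -8$)
$B{\left(u,b \right)} = 0$ ($B{\left(u,b \right)} = 0 \cdot 3 = 0$)
$O{\left(s \right)} = 2 s \left(-8 + s\right)$ ($O{\left(s \right)} = \left(s + s\right) \left(s - 8\right) = 2 s \left(-8 + s\right)$)
$O{\left(B{\left(2,3 \right)} \right)} \left(121 + q{\left(2 \right)}\right) = 2 \cdot 0 \left(-8 + 0\right) \left(121 + \left(9 - 18\right)\right) = 2 \cdot 0 \left(-8\right) \left(121 + \left(9 - 18\right)\right) = 0 \left(121 - 9\right) = 0 \cdot 112 = 0$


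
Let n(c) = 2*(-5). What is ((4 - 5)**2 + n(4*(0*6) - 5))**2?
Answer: 81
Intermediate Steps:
n(c) = -10
((4 - 5)**2 + n(4*(0*6) - 5))**2 = ((4 - 5)**2 - 10)**2 = ((-1)**2 - 10)**2 = (1 - 10)**2 = (-9)**2 = 81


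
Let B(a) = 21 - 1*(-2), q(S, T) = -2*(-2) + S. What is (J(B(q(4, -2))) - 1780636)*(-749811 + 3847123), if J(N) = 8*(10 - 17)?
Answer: -5515358699904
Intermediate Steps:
q(S, T) = 4 + S
B(a) = 23 (B(a) = 21 + 2 = 23)
J(N) = -56 (J(N) = 8*(-7) = -56)
(J(B(q(4, -2))) - 1780636)*(-749811 + 3847123) = (-56 - 1780636)*(-749811 + 3847123) = -1780692*3097312 = -5515358699904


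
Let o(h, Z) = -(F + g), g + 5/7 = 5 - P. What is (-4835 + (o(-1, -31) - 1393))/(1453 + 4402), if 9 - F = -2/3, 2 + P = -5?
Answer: -131228/122955 ≈ -1.0673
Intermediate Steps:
P = -7 (P = -2 - 5 = -7)
F = 29/3 (F = 9 - (-2)/3 = 9 - 1*(-⅔) = 9 + ⅔ = 29/3 ≈ 9.6667)
g = 79/7 (g = -5/7 + (5 - 1*(-7)) = -5/7 + (5 + 7) = -5/7 + 12 = 79/7 ≈ 11.286)
o(h, Z) = -440/21 (o(h, Z) = -(29/3 + 79/7) = -1*440/21 = -440/21)
(-4835 + (o(-1, -31) - 1393))/(1453 + 4402) = (-4835 + (-440/21 - 1393))/(1453 + 4402) = (-4835 - 29693/21)/5855 = -131228/21*1/5855 = -131228/122955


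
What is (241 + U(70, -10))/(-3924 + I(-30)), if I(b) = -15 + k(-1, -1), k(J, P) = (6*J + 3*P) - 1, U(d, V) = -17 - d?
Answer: -14/359 ≈ -0.038997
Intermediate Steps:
k(J, P) = -1 + 3*P + 6*J (k(J, P) = (3*P + 6*J) - 1 = -1 + 3*P + 6*J)
I(b) = -25 (I(b) = -15 + (-1 + 3*(-1) + 6*(-1)) = -15 + (-1 - 3 - 6) = -15 - 10 = -25)
(241 + U(70, -10))/(-3924 + I(-30)) = (241 + (-17 - 1*70))/(-3924 - 25) = (241 + (-17 - 70))/(-3949) = (241 - 87)*(-1/3949) = 154*(-1/3949) = -14/359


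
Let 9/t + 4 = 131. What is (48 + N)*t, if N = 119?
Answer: 1503/127 ≈ 11.835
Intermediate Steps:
t = 9/127 (t = 9/(-4 + 131) = 9/127 ≈ 0.070866)
(48 + N)*t = (48 + 119)*(9/127) = 167*(9/127) = 1503/127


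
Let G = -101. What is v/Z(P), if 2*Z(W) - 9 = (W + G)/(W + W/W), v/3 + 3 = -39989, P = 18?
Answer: -569886/11 ≈ -51808.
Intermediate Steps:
v = -119976 (v = -9 + 3*(-39989) = -9 - 119967 = -119976)
Z(W) = 9/2 + (-101 + W)/(2*(1 + W)) (Z(W) = 9/2 + ((W - 101)/(W + W/W))/2 = 9/2 + ((-101 + W)/(W + 1))/2 = 9/2 + ((-101 + W)/(1 + W))/2 = 9/2 + (-101 + W)/(2*(1 + W)))
v/Z(P) = -119976*(1 + 18)/(-46 + 5*18) = -119976*19/(-46 + 90) = -119976/((1/19)*44) = -119976/44/19 = -119976*19/44 = -569886/11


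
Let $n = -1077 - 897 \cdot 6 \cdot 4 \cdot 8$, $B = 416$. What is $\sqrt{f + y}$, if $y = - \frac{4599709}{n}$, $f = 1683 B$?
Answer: $\frac{\sqrt{21027907009154337}}{173301} \approx 836.75$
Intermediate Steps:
$f = 700128$ ($f = 1683 \cdot 416 = 700128$)
$n = -173301$ ($n = -1077 - 897 \cdot 24 \cdot 8 = -1077 - 172224 = -173301$)
$y = \frac{4599709}{173301}$ ($y = - \frac{4599709}{-173301} = \left(-4599709\right) \left(- \frac{1}{173301}\right) = \frac{4599709}{173301} \approx 26.542$)
$\sqrt{f + y} = \sqrt{700128 + \frac{4599709}{173301}} = \sqrt{\frac{121337482237}{173301}} = \frac{\sqrt{21027907009154337}}{173301}$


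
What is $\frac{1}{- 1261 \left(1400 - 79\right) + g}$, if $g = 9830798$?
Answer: $\frac{1}{8165017} \approx 1.2247 \cdot 10^{-7}$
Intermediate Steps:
$\frac{1}{- 1261 \left(1400 - 79\right) + g} = \frac{1}{- 1261 \left(1400 - 79\right) + 9830798} = \frac{1}{\left(-1261\right) 1321 + 9830798} = \frac{1}{-1665781 + 9830798} = \frac{1}{8165017}$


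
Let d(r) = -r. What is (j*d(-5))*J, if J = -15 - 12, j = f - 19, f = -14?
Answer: 4455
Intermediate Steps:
j = -33 (j = -14 - 19 = -33)
J = -27
(j*d(-5))*J = -(-33)*(-5)*(-27) = -33*5*(-27) = -165*(-27) = 4455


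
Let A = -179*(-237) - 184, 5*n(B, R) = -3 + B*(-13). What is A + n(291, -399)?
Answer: 207409/5 ≈ 41482.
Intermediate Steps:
n(B, R) = -3/5 - 13*B/5 (n(B, R) = (-3 + B*(-13))/5 = (-3 - 13*B)/5 = -3/5 - 13*B/5)
A = 42239 (A = 42423 - 184 = 42239)
A + n(291, -399) = 42239 + (-3/5 - 13/5*291) = 42239 + (-3/5 - 3783/5) = 42239 - 3786/5 = 207409/5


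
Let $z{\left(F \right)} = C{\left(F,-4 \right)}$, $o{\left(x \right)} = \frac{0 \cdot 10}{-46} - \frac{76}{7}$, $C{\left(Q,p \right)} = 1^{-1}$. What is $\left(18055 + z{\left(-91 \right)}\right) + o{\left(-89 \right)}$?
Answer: $\frac{126316}{7} \approx 18045.0$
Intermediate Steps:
$C{\left(Q,p \right)} = 1$
$o{\left(x \right)} = - \frac{76}{7}$ ($o{\left(x \right)} = 0 \left(- \frac{1}{46}\right) - \frac{76}{7} = 0 - \frac{76}{7} = - \frac{76}{7}$)
$z{\left(F \right)} = 1$
$\left(18055 + z{\left(-91 \right)}\right) + o{\left(-89 \right)} = \left(18055 + 1\right) - \frac{76}{7} = 18056 - \frac{76}{7} = \frac{126316}{7}$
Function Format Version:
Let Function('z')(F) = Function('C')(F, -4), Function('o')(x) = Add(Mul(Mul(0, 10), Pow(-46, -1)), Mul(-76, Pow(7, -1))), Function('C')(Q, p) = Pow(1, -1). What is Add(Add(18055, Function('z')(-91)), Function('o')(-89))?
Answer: Rational(126316, 7) ≈ 18045.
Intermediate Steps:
Function('C')(Q, p) = 1
Function('o')(x) = Rational(-76, 7) (Function('o')(x) = Add(Mul(0, Rational(-1, 46)), Mul(-76, Rational(1, 7))) = Add(0, Rational(-76, 7)) = Rational(-76, 7))
Function('z')(F) = 1
Add(Add(18055, Function('z')(-91)), Function('o')(-89)) = Add(Add(18055, 1), Rational(-76, 7)) = Add(18056, Rational(-76, 7)) = Rational(126316, 7)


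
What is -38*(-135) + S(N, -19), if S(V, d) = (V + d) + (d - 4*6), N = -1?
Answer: 5067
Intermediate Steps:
S(V, d) = -24 + V + 2*d (S(V, d) = (V + d) + (d - 24) = (V + d) + (-24 + d) = -24 + V + 2*d)
-38*(-135) + S(N, -19) = -38*(-135) + (-24 - 1 + 2*(-19)) = 5130 + (-24 - 1 - 38) = 5130 - 63 = 5067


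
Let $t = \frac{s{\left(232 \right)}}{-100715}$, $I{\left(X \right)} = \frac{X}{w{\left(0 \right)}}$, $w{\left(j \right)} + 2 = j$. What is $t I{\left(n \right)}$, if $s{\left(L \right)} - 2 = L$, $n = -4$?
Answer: $- \frac{468}{100715} \approx -0.0046468$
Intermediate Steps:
$s{\left(L \right)} = 2 + L$
$w{\left(j \right)} = -2 + j$
$I{\left(X \right)} = - \frac{X}{2}$ ($I{\left(X \right)} = \frac{X}{-2 + 0} = \frac{X}{-2} = X \left(- \frac{1}{2}\right) = - \frac{X}{2}$)
$t = - \frac{234}{100715}$ ($t = \frac{2 + 232}{-100715} = 234 \left(- \frac{1}{100715}\right) = - \frac{234}{100715} \approx -0.0023234$)
$t I{\left(n \right)} = - \frac{234 \left(\left(- \frac{1}{2}\right) \left(-4\right)\right)}{100715} = \left(- \frac{234}{100715}\right) 2 = - \frac{468}{100715}$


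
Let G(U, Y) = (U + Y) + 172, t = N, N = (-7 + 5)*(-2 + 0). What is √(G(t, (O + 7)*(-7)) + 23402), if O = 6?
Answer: √23487 ≈ 153.25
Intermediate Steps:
N = 4 (N = -2*(-2) = 4)
t = 4
G(U, Y) = 172 + U + Y
√(G(t, (O + 7)*(-7)) + 23402) = √((172 + 4 + (6 + 7)*(-7)) + 23402) = √((172 + 4 + 13*(-7)) + 23402) = √((172 + 4 - 91) + 23402) = √(85 + 23402) = √23487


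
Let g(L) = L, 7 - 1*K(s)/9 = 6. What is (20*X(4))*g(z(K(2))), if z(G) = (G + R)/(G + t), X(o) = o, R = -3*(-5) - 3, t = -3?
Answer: 280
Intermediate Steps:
R = 12 (R = 15 - 3 = 12)
K(s) = 9 (K(s) = 63 - 9*6 = 63 - 54 = 9)
z(G) = (12 + G)/(-3 + G) (z(G) = (G + 12)/(G - 3) = (12 + G)/(-3 + G))
(20*X(4))*g(z(K(2))) = (20*4)*((12 + 9)/(-3 + 9)) = 80*(21/6) = 80*((1/6)*21) = 80*(7/2) = 280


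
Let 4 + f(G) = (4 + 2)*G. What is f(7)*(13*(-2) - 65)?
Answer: -3458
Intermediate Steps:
f(G) = -4 + 6*G (f(G) = -4 + (4 + 2)*G = -4 + 6*G)
f(7)*(13*(-2) - 65) = (-4 + 6*7)*(13*(-2) - 65) = (-4 + 42)*(-26 - 65) = 38*(-91) = -3458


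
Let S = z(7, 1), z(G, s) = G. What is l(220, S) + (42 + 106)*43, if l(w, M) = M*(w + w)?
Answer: 9444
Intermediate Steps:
S = 7
l(w, M) = 2*M*w (l(w, M) = M*(2*w) = 2*M*w)
l(220, S) + (42 + 106)*43 = 2*7*220 + (42 + 106)*43 = 3080 + 148*43 = 3080 + 6364 = 9444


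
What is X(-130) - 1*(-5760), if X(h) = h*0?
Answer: 5760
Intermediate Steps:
X(h) = 0
X(-130) - 1*(-5760) = 0 - 1*(-5760) = 0 + 5760 = 5760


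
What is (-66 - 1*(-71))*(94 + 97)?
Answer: 955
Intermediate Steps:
(-66 - 1*(-71))*(94 + 97) = (-66 + 71)*191 = 5*191 = 955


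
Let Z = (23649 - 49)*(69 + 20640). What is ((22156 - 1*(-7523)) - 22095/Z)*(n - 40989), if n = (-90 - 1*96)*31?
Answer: -1004719156248513/724048 ≈ -1.3876e+9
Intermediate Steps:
n = -5766 (n = (-90 - 96)*31 = -186*31 = -5766)
Z = 488732400 (Z = 23600*20709 = 488732400)
((22156 - 1*(-7523)) - 22095/Z)*(n - 40989) = ((22156 - 1*(-7523)) - 22095/488732400)*(-5766 - 40989) = ((22156 + 7523) - 22095*1/488732400)*(-46755) = (29679 - 491/10860720)*(-46755) = (322335308389/10860720)*(-46755) = -1004719156248513/724048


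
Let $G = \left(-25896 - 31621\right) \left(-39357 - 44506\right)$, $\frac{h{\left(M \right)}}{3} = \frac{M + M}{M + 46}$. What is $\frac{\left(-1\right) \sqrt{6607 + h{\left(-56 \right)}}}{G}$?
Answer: $- \frac{\sqrt{166015}}{24117740855} \approx -1.6894 \cdot 10^{-8}$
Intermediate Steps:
$h{\left(M \right)} = \frac{6 M}{46 + M}$ ($h{\left(M \right)} = 3 \frac{M + M}{M + 46} = 3 \frac{2 M}{46 + M} = \frac{6 M}{46 + M}$)
$G = 4823548171$ ($G = \left(-57517\right) \left(-83863\right) = 4823548171$)
$\frac{\left(-1\right) \sqrt{6607 + h{\left(-56 \right)}}}{G} = \frac{\left(-1\right) \sqrt{6607 + 6 \left(-56\right) \frac{1}{46 - 56}}}{4823548171} = - \sqrt{6607 + 6 \left(-56\right) \frac{1}{-10}} \cdot \frac{1}{4823548171} = - \sqrt{6607 + 6 \left(-56\right) \left(- \frac{1}{10}\right)} \frac{1}{4823548171} = - \sqrt{6607 + \frac{168}{5}} \cdot \frac{1}{4823548171} = - \sqrt{\frac{33203}{5}} \cdot \frac{1}{4823548171} = - \frac{\sqrt{166015}}{5} \cdot \frac{1}{4823548171} = - \frac{\sqrt{166015}}{24117740855}$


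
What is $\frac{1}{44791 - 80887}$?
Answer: $- \frac{1}{36096} \approx -2.7704 \cdot 10^{-5}$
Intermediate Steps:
$\frac{1}{44791 - 80887} = \frac{1}{-36096} = - \frac{1}{36096}$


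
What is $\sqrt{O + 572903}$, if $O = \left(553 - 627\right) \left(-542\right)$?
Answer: $\sqrt{613011} \approx 782.95$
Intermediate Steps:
$O = 40108$ ($O = \left(-74\right) \left(-542\right) = 40108$)
$\sqrt{O + 572903} = \sqrt{40108 + 572903} = \sqrt{613011}$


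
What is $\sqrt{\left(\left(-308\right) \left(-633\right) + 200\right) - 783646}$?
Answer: $i \sqrt{588482} \approx 767.13 i$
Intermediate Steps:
$\sqrt{\left(\left(-308\right) \left(-633\right) + 200\right) - 783646} = \sqrt{\left(194964 + 200\right) - 783646} = \sqrt{195164 - 783646} = \sqrt{-588482} = i \sqrt{588482}$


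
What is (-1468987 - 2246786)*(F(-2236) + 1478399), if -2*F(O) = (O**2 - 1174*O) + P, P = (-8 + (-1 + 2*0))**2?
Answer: 17345388142239/2 ≈ 8.6727e+12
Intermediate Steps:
P = 81 (P = (-8 + (-1 + 0))**2 = (-8 - 1)**2 = (-9)**2 = 81)
F(O) = -81/2 + 587*O - O**2/2 (F(O) = -((O**2 - 1174*O) + 81)/2 = -(81 + O**2 - 1174*O)/2 = -81/2 + 587*O - O**2/2)
(-1468987 - 2246786)*(F(-2236) + 1478399) = (-1468987 - 2246786)*((-81/2 + 587*(-2236) - 1/2*(-2236)**2) + 1478399) = -3715773*((-81/2 - 1312532 - 1/2*4999696) + 1478399) = -3715773*((-81/2 - 1312532 - 2499848) + 1478399) = -3715773*(-7624841/2 + 1478399) = -3715773*(-4668043/2) = 17345388142239/2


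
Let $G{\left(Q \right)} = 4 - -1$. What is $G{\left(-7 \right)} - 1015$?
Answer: $-1010$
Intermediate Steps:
$G{\left(Q \right)} = 5$ ($G{\left(Q \right)} = 4 + 1 = 5$)
$G{\left(-7 \right)} - 1015 = 5 - 1015 = -1010$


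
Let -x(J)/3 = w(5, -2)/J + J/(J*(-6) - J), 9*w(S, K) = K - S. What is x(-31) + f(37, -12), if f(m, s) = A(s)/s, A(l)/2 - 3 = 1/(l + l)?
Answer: -4367/31248 ≈ -0.13975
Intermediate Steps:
A(l) = 6 + 1/l (A(l) = 6 + 2/(l + l) = 6 + 2/((2*l)) = 6 + 2*(1/(2*l)) = 6 + 1/l)
f(m, s) = (6 + 1/s)/s
w(S, K) = -S/9 + K/9 (w(S, K) = (K - S)/9 = -S/9 + K/9)
x(J) = 3/7 + 7/(3*J) (x(J) = -3*((-⅑*5 + (⅑)*(-2))/J + J/(J*(-6) - J)) = -3*((-5/9 - 2/9)/J + J/(-6*J - J)) = -3*(-7/(9*J) + J/((-7*J))) = -3*(-7/(9*J) + J*(-1/(7*J))) = -3*(-7/(9*J) - ⅐) = -3*(-⅐ - 7/(9*J)) = 3/7 + 7/(3*J))
x(-31) + f(37, -12) = (1/21)*(49 + 9*(-31))/(-31) + (1 + 6*(-12))/(-12)² = (1/21)*(-1/31)*(49 - 279) + (1 - 72)/144 = (1/21)*(-1/31)*(-230) + (1/144)*(-71) = 230/651 - 71/144 = -4367/31248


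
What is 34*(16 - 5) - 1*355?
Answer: 19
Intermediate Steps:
34*(16 - 5) - 1*355 = 34*11 - 355 = 374 - 355 = 19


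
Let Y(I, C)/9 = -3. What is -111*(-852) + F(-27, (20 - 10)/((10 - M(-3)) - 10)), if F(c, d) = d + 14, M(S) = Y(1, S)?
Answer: 2553832/27 ≈ 94586.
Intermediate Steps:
Y(I, C) = -27 (Y(I, C) = 9*(-3) = -27)
M(S) = -27
F(c, d) = 14 + d
-111*(-852) + F(-27, (20 - 10)/((10 - M(-3)) - 10)) = -111*(-852) + (14 + (20 - 10)/((10 - 1*(-27)) - 10)) = 94572 + (14 + 10/((10 + 27) - 10)) = 94572 + (14 + 10/(37 - 10)) = 94572 + (14 + 10/27) = 94572 + 388/27 = 2553832/27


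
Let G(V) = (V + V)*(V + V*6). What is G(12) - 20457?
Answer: -18441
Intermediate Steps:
G(V) = 14*V² (G(V) = (2*V)*(V + 6*V) = (2*V)*(7*V) = 14*V²)
G(12) - 20457 = 14*12² - 20457 = 14*144 - 20457 = 2016 - 20457 = -18441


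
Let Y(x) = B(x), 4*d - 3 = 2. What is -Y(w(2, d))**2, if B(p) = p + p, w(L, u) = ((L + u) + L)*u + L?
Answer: -18769/64 ≈ -293.27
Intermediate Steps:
d = 5/4 (d = 3/4 + (1/4)*2 = 3/4 + 1/2 = 5/4 ≈ 1.2500)
w(L, u) = L + u*(u + 2*L) (w(L, u) = (u + 2*L)*u + L = u*(u + 2*L) + L = L + u*(u + 2*L))
B(p) = 2*p
Y(x) = 2*x
-Y(w(2, d))**2 = -(2*(2 + (5/4)**2 + 2*2*(5/4)))**2 = -(2*(2 + 25/16 + 5))**2 = -(2*(137/16))**2 = -(137/8)**2 = -1*18769/64 = -18769/64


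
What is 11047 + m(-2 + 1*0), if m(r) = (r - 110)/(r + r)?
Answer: 11075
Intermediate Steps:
m(r) = (-110 + r)/(2*r) (m(r) = (-110 + r)/((2*r)) = (-110 + r)*(1/(2*r)) = (-110 + r)/(2*r))
11047 + m(-2 + 1*0) = 11047 + (-110 + (-2 + 1*0))/(2*(-2 + 1*0)) = 11047 + (-110 + (-2 + 0))/(2*(-2 + 0)) = 11047 + (1/2)*(-110 - 2)/(-2) = 11047 + (1/2)*(-1/2)*(-112) = 11047 + 28 = 11075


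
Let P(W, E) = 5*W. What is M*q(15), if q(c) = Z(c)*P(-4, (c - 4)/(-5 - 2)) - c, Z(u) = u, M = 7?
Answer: -2205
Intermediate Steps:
q(c) = -21*c (q(c) = c*(5*(-4)) - c = c*(-20) - c = -20*c - c = -21*c)
M*q(15) = 7*(-21*15) = 7*(-315) = -2205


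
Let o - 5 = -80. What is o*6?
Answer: -450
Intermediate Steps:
o = -75 (o = 5 - 80 = -75)
o*6 = -75*6 = -450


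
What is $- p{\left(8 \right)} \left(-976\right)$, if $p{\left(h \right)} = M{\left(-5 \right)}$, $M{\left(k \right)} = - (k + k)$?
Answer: $9760$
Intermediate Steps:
$M{\left(k \right)} = - 2 k$
$p{\left(h \right)} = 10$ ($p{\left(h \right)} = \left(-2\right) \left(-5\right) = 10$)
$- p{\left(8 \right)} \left(-976\right) = - 10 \left(-976\right) = \left(-1\right) \left(-9760\right) = 9760$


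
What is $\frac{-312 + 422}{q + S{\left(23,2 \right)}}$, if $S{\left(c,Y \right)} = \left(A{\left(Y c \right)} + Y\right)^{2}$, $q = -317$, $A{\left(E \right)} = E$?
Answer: $\frac{110}{1987} \approx 0.05536$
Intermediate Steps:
$S{\left(c,Y \right)} = \left(Y + Y c\right)^{2}$ ($S{\left(c,Y \right)} = \left(Y c + Y\right)^{2} = \left(Y + Y c\right)^{2}$)
$\frac{-312 + 422}{q + S{\left(23,2 \right)}} = \frac{-312 + 422}{-317 + 2^{2} \left(1 + 23\right)^{2}} = \frac{110}{-317 + 4 \cdot 24^{2}} = \frac{110}{-317 + 4 \cdot 576} = \frac{110}{-317 + 2304} = \frac{110}{1987}$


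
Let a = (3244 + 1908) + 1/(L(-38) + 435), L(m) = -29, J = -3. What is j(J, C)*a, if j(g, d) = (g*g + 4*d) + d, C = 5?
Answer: 35559121/203 ≈ 1.7517e+5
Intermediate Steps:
j(g, d) = g**2 + 5*d (j(g, d) = (g**2 + 4*d) + d = g**2 + 5*d)
a = 2091713/406 (a = (3244 + 1908) + 1/(-29 + 435) = 5152 + 1/406 = 2091713/406 ≈ 5152.0)
j(J, C)*a = ((-3)**2 + 5*5)*(2091713/406) = (9 + 25)*(2091713/406) = 34*(2091713/406) = 35559121/203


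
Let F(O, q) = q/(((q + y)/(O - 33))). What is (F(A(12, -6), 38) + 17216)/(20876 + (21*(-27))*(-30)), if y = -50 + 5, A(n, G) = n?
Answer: 8665/18943 ≈ 0.45743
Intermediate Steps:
y = -45
F(O, q) = q*(-33 + O)/(-45 + q) (F(O, q) = q/(((q - 45)/(O - 33))) = q/(((-45 + q)/(-33 + O))) = q*((-33 + O)/(-45 + q)) = q*(-33 + O)/(-45 + q))
(F(A(12, -6), 38) + 17216)/(20876 + (21*(-27))*(-30)) = (38*(-33 + 12)/(-45 + 38) + 17216)/(20876 + (21*(-27))*(-30)) = (38*(-21)/(-7) + 17216)/(20876 - 567*(-30)) = (38*(-⅐)*(-21) + 17216)/(20876 + 17010) = (114 + 17216)/37886 = 17330*(1/37886) = 8665/18943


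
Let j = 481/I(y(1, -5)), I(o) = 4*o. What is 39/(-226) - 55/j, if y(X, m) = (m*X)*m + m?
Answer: -1013159/108706 ≈ -9.3202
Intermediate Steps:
y(X, m) = m + X*m² (y(X, m) = (X*m)*m + m = X*m² + m = m + X*m²)
j = 481/80 (j = 481/((4*(-5*(1 + 1*(-5))))) = 481/((4*(-5*(1 - 5)))) = 481/((4*(-5*(-4)))) = 481/((4*20)) = 481/80 ≈ 6.0125)
39/(-226) - 55/j = 39/(-226) - 55/481/80 = 39*(-1/226) - 55*80/481 = -39/226 - 4400/481 = -1013159/108706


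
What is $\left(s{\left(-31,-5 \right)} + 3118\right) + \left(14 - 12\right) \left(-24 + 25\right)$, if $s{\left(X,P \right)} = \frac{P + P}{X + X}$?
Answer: $\frac{96725}{31} \approx 3120.2$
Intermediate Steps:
$s{\left(X,P \right)} = \frac{P}{X}$ ($s{\left(X,P \right)} = \frac{2 P}{2 X} = 2 P \frac{1}{2 X} = \frac{P}{X}$)
$\left(s{\left(-31,-5 \right)} + 3118\right) + \left(14 - 12\right) \left(-24 + 25\right) = \left(- \frac{5}{-31} + 3118\right) + \left(14 - 12\right) \left(-24 + 25\right) = \left(\left(-5\right) \left(- \frac{1}{31}\right) + 3118\right) + \left(14 - 12\right) 1 = \left(\frac{5}{31} + 3118\right) + 2 \cdot 1 = \frac{96663}{31} + 2 = \frac{96725}{31}$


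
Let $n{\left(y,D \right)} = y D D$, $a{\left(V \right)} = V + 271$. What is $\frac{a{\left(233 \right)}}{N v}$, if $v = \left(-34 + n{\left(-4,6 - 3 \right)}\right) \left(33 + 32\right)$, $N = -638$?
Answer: $\frac{18}{103675} \approx 0.00017362$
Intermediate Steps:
$a{\left(V \right)} = 271 + V$
$n{\left(y,D \right)} = y D^{2}$ ($n{\left(y,D \right)} = D y D = y D^{2}$)
$v = -4550$ ($v = \left(-34 - 4 \left(6 - 3\right)^{2}\right) \left(33 + 32\right) = \left(-34 - 4 \left(6 - 3\right)^{2}\right) 65 = \left(-34 - 4 \cdot 3^{2}\right) 65 = \left(-34 - 36\right) 65 = \left(-70\right) 65 = -4550$)
$\frac{a{\left(233 \right)}}{N v} = \frac{271 + 233}{\left(-638\right) \left(-4550\right)} = \frac{504}{2902900} = 504 \cdot \frac{1}{2902900} = \frac{18}{103675}$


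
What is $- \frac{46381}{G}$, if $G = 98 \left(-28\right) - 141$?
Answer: $\frac{46381}{2885} \approx 16.077$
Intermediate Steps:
$G = -2885$ ($G = -2744 - 141 = -2885$)
$- \frac{46381}{G} = - \frac{46381}{-2885} = \left(-46381\right) \left(- \frac{1}{2885}\right) = \frac{46381}{2885}$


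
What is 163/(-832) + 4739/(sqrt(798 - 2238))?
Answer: -163/832 - 4739*I*sqrt(10)/120 ≈ -0.19591 - 124.88*I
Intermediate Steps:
163/(-832) + 4739/(sqrt(798 - 2238)) = 163*(-1/832) + 4739/(sqrt(-1440)) = -163/832 + 4739/((12*I*sqrt(10))) = -163/832 + 4739*(-I*sqrt(10)/120) = -163/832 - 4739*I*sqrt(10)/120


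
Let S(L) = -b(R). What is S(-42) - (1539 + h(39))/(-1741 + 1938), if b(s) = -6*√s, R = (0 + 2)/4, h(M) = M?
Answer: -1578/197 + 3*√2 ≈ -3.7675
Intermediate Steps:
R = ½ (R = 2*(¼) = ½ ≈ 0.50000)
S(L) = 3*√2 (S(L) = -(-6)*√(½) = -(-6)*√2/2 = -(-3)*√2 = 3*√2)
S(-42) - (1539 + h(39))/(-1741 + 1938) = 3*√2 - (1539 + 39)/(-1741 + 1938) = 3*√2 - 1578/197 = -1578/197 + 3*√2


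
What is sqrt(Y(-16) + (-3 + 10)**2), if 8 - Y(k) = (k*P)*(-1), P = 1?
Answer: sqrt(41) ≈ 6.4031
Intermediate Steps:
Y(k) = 8 + k (Y(k) = 8 - k*1*(-1) = 8 - k*(-1) = 8 - (-1)*k = 8 + k)
sqrt(Y(-16) + (-3 + 10)**2) = sqrt((8 - 16) + (-3 + 10)**2) = sqrt(-8 + 7**2) = sqrt(-8 + 49) = sqrt(41)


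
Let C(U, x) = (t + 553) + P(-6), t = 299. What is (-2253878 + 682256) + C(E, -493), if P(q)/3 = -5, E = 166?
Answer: -1570785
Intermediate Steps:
P(q) = -15 (P(q) = 3*(-5) = -15)
C(U, x) = 837 (C(U, x) = (299 + 553) - 15 = 852 - 15 = 837)
(-2253878 + 682256) + C(E, -493) = (-2253878 + 682256) + 837 = -1571622 + 837 = -1570785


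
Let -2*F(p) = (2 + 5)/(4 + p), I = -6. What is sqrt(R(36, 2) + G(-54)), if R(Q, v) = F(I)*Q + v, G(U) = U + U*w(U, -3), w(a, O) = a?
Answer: sqrt(2927) ≈ 54.102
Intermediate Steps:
G(U) = U + U**2 (G(U) = U + U*U = U + U**2)
F(p) = -7/(2*(4 + p)) (F(p) = -(2 + 5)/(2*(4 + p)) = -7/(2*(4 + p)))
R(Q, v) = v + 7*Q/4 (R(Q, v) = (-7/(8 + 2*(-6)))*Q + v = (-7/(8 - 12))*Q + v = (-7/(-4))*Q + v = (-7*(-1/4))*Q + v = 7*Q/4 + v = v + 7*Q/4)
sqrt(R(36, 2) + G(-54)) = sqrt((2 + (7/4)*36) - 54*(1 - 54)) = sqrt((2 + 63) - 54*(-53)) = sqrt(65 + 2862) = sqrt(2927)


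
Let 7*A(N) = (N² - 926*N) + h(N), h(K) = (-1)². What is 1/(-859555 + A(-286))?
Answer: -1/810036 ≈ -1.2345e-6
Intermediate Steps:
h(K) = 1
A(N) = ⅐ - 926*N/7 + N²/7 (A(N) = ((N² - 926*N) + 1)/7 = (1 + N² - 926*N)/7 = ⅐ - 926*N/7 + N²/7)
1/(-859555 + A(-286)) = 1/(-859555 + (⅐ - 926/7*(-286) + (⅐)*(-286)²)) = 1/(-859555 + (⅐ + 264836/7 + (⅐)*81796)) = 1/(-859555 + (⅐ + 264836/7 + 81796/7)) = 1/(-859555 + 49519) = 1/(-810036) = -1/810036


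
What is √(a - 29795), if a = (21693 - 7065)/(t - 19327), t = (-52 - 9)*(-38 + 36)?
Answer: I*√20774349935/835 ≈ 172.61*I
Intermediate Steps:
t = 122 (t = -61*(-2) = 122)
a = -636/835 (a = (21693 - 7065)/(122 - 19327) = 14628/(-19205) = 14628*(-1/19205) = -636/835 ≈ -0.76168)
√(a - 29795) = √(-636/835 - 29795) = √(-24879461/835) = I*√20774349935/835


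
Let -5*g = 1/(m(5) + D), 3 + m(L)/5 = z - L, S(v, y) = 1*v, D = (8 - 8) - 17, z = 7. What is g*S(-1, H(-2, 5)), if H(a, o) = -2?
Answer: -1/110 ≈ -0.0090909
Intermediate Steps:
D = -17 (D = 0 - 17 = -17)
S(v, y) = v
m(L) = 20 - 5*L (m(L) = -15 + 5*(7 - L) = -15 + (35 - 5*L) = 20 - 5*L)
g = 1/110 (g = -1/(5*((20 - 5*5) - 17)) = -1/(5*((20 - 25) - 17)) = -1/(5*(-5 - 17)) = -⅕/(-22) = -⅕*(-1/22) = 1/110 ≈ 0.0090909)
g*S(-1, H(-2, 5)) = (1/110)*(-1) = -1/110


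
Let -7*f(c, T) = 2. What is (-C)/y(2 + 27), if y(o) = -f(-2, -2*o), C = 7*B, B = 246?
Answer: -6027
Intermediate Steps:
f(c, T) = -2/7 (f(c, T) = -⅐*2 = -2/7)
C = 1722 (C = 7*246 = 1722)
y(o) = 2/7 (y(o) = -1*(-2/7) = 2/7)
(-C)/y(2 + 27) = (-1*1722)/(2/7) = -1722*7/2 = -6027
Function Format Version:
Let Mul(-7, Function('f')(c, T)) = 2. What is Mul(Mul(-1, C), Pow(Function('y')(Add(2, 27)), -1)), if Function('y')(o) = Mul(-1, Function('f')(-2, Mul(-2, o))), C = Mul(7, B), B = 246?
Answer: -6027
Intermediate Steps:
Function('f')(c, T) = Rational(-2, 7) (Function('f')(c, T) = Mul(Rational(-1, 7), 2) = Rational(-2, 7))
C = 1722 (C = Mul(7, 246) = 1722)
Function('y')(o) = Rational(2, 7) (Function('y')(o) = Mul(-1, Rational(-2, 7)) = Rational(2, 7))
Mul(Mul(-1, C), Pow(Function('y')(Add(2, 27)), -1)) = Mul(Mul(-1, 1722), Pow(Rational(2, 7), -1)) = Mul(-1722, Rational(7, 2)) = -6027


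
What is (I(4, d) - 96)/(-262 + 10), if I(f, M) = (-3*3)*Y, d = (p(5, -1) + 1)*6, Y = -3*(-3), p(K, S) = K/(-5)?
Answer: 59/84 ≈ 0.70238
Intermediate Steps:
p(K, S) = -K/5 (p(K, S) = K*(-⅕) = -K/5)
Y = 9
d = 0 (d = (-⅕*5 + 1)*6 = (-1 + 1)*6 = 0*6 = 0)
I(f, M) = -81 (I(f, M) = -3*3*9 = -9*9 = -81)
(I(4, d) - 96)/(-262 + 10) = (-81 - 96)/(-262 + 10) = -177/(-252) = -177*(-1/252) = 59/84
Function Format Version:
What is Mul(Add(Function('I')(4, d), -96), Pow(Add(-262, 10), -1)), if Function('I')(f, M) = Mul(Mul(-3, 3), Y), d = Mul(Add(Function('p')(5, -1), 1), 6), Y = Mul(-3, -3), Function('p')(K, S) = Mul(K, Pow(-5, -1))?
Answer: Rational(59, 84) ≈ 0.70238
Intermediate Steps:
Function('p')(K, S) = Mul(Rational(-1, 5), K) (Function('p')(K, S) = Mul(K, Rational(-1, 5)) = Mul(Rational(-1, 5), K))
Y = 9
d = 0 (d = Mul(Add(Mul(Rational(-1, 5), 5), 1), 6) = Mul(Add(-1, 1), 6) = Mul(0, 6) = 0)
Function('I')(f, M) = -81 (Function('I')(f, M) = Mul(Mul(-3, 3), 9) = Mul(-9, 9) = -81)
Mul(Add(Function('I')(4, d), -96), Pow(Add(-262, 10), -1)) = Mul(Add(-81, -96), Pow(Add(-262, 10), -1)) = Mul(-177, Pow(-252, -1)) = Mul(-177, Rational(-1, 252)) = Rational(59, 84)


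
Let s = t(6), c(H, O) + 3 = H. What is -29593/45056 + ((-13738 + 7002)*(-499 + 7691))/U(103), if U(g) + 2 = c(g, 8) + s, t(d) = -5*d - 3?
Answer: -2182753901017/2928640 ≈ -7.4531e+5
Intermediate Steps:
c(H, O) = -3 + H
t(d) = -3 - 5*d
s = -33 (s = -3 - 5*6 = -3 - 30 = -33)
U(g) = -38 + g (U(g) = -2 + ((-3 + g) - 33) = -2 + (-36 + g) = -38 + g)
-29593/45056 + ((-13738 + 7002)*(-499 + 7691))/U(103) = -29593/45056 + ((-13738 + 7002)*(-499 + 7691))/(-38 + 103) = -29593*1/45056 - 6736*7192/65 = -29593/45056 - 48445312*1/65 = -29593/45056 - 48445312/65 = -2182753901017/2928640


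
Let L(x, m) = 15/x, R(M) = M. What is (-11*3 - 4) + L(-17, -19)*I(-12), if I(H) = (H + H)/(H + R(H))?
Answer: -644/17 ≈ -37.882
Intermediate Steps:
I(H) = 1 (I(H) = (H + H)/(H + H) = (2*H)/((2*H)) = (2*H)*(1/(2*H)) = 1)
(-11*3 - 4) + L(-17, -19)*I(-12) = (-11*3 - 4) + (15/(-17))*1 = (-33 - 4) + (15*(-1/17))*1 = -37 - 15/17*1 = -37 - 15/17 = -644/17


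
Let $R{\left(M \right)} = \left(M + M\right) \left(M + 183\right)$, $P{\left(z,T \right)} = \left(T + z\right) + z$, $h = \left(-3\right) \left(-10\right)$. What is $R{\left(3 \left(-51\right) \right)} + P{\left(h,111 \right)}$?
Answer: $-9009$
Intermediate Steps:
$h = 30$
$P{\left(z,T \right)} = T + 2 z$
$R{\left(M \right)} = 2 M \left(183 + M\right)$
$R{\left(3 \left(-51\right) \right)} + P{\left(h,111 \right)} = 2 \cdot 3 \left(-51\right) \left(183 + 3 \left(-51\right)\right) + \left(111 + 2 \cdot 30\right) = 2 \left(-153\right) \left(183 - 153\right) + \left(111 + 60\right) = 2 \left(-153\right) 30 + 171 = -9180 + 171 = -9009$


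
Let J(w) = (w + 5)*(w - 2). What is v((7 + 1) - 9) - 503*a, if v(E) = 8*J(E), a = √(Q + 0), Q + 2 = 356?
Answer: -96 - 503*√354 ≈ -9559.9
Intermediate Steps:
Q = 354 (Q = -2 + 356 = 354)
J(w) = (-2 + w)*(5 + w) (J(w) = (5 + w)*(-2 + w) = (-2 + w)*(5 + w))
a = √354 (a = √(354 + 0) = √354 ≈ 18.815)
v(E) = -80 + 8*E² + 24*E (v(E) = 8*(-10 + E² + 3*E) = -80 + 8*E² + 24*E)
v((7 + 1) - 9) - 503*a = (-80 + 8*((7 + 1) - 9)² + 24*((7 + 1) - 9)) - 503*√354 = (-80 + 8*(8 - 9)² + 24*(8 - 9)) - 503*√354 = (-80 + 8*(-1)² + 24*(-1)) - 503*√354 = (-80 + 8*1 - 24) - 503*√354 = (-80 + 8 - 24) - 503*√354 = -96 - 503*√354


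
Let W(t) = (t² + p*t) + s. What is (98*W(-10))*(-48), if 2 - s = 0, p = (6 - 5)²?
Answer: -432768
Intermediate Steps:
p = 1 (p = 1² = 1)
s = 2 (s = 2 - 1*0 = 2 + 0 = 2)
W(t) = 2 + t + t² (W(t) = (t² + 1*t) + 2 = (t² + t) + 2 = (t + t²) + 2 = 2 + t + t²)
(98*W(-10))*(-48) = (98*(2 - 10 + (-10)²))*(-48) = (98*(2 - 10 + 100))*(-48) = (98*92)*(-48) = 9016*(-48) = -432768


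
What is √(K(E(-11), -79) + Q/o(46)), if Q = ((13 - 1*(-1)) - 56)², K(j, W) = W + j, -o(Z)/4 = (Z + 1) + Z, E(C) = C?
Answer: I*√91047/31 ≈ 9.7336*I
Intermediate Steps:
o(Z) = -4 - 8*Z (o(Z) = -4*((Z + 1) + Z) = -4*((1 + Z) + Z) = -4*(1 + 2*Z) = -4 - 8*Z)
Q = 1764 (Q = ((13 + 1) - 56)² = (14 - 56)² = (-42)² = 1764)
√(K(E(-11), -79) + Q/o(46)) = √((-79 - 11) + 1764/(-4 - 8*46)) = √(-90 + 1764/(-4 - 368)) = √(-90 + 1764/(-372)) = √(-90 + 1764*(-1/372)) = √(-90 - 147/31) = √(-2937/31) = I*√91047/31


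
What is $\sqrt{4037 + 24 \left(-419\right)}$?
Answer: $i \sqrt{6019} \approx 77.582 i$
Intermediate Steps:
$\sqrt{4037 + 24 \left(-419\right)} = \sqrt{4037 - 10056} = \sqrt{-6019} = i \sqrt{6019}$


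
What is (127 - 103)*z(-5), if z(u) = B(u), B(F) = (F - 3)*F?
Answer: 960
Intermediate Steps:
B(F) = F*(-3 + F) (B(F) = (-3 + F)*F = F*(-3 + F))
z(u) = u*(-3 + u)
(127 - 103)*z(-5) = (127 - 103)*(-5*(-3 - 5)) = 24*(-5*(-8)) = 24*40 = 960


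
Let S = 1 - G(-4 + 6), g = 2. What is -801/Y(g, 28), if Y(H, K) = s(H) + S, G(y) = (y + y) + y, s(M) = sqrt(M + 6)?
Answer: 4005/17 + 1602*sqrt(2)/17 ≈ 368.86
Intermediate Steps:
s(M) = sqrt(6 + M)
G(y) = 3*y (G(y) = 2*y + y = 3*y)
S = -5 (S = 1 - 3*(-4 + 6) = 1 - 3*2 = 1 - 1*6 = 1 - 6 = -5)
Y(H, K) = -5 + sqrt(6 + H) (Y(H, K) = sqrt(6 + H) - 5 = -5 + sqrt(6 + H))
-801/Y(g, 28) = -801/(-5 + sqrt(6 + 2)) = -801/(-5 + sqrt(8)) = -801/(-5 + 2*sqrt(2))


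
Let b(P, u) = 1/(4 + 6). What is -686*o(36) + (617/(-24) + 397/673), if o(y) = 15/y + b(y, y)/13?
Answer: -332002181/1049880 ≈ -316.23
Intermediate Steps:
b(P, u) = ⅒ (b(P, u) = 1/10 = ⅒)
o(y) = 1/130 + 15/y (o(y) = 15/y + (⅒)/13 = 15/y + (⅒)*(1/13) = 15/y + 1/130 = 1/130 + 15/y)
-686*o(36) + (617/(-24) + 397/673) = -343*(1950 + 36)/(65*36) + (617/(-24) + 397/673) = -343*1986/(65*36) + (617*(-1/24) + 397*(1/673)) = -686*331/780 + (-617/24 + 397/673) = -113533/390 - 405713/16152 = -332002181/1049880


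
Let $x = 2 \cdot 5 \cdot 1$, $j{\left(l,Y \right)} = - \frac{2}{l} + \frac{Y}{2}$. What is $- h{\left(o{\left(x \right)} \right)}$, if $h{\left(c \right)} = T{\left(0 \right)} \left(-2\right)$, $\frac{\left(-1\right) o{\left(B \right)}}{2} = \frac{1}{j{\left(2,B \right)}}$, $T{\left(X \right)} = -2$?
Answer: $-4$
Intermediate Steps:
$j{\left(l,Y \right)} = \frac{Y}{2} - \frac{2}{l}$ ($j{\left(l,Y \right)} = - \frac{2}{l} + Y \frac{1}{2} = - \frac{2}{l} + \frac{Y}{2} = \frac{Y}{2} - \frac{2}{l}$)
$x = 10$ ($x = 10 \cdot 1 = 10$)
$o{\left(B \right)} = - \frac{2}{-1 + \frac{B}{2}}$ ($o{\left(B \right)} = - \frac{2}{\frac{B}{2} - \frac{2}{2}} = - \frac{2}{\frac{B}{2} - 1} = - \frac{2}{-1 + \frac{B}{2}}$)
$h{\left(c \right)} = 4$ ($h{\left(c \right)} = \left(-2\right) \left(-2\right) = 4$)
$- h{\left(o{\left(x \right)} \right)} = \left(-1\right) 4 = -4$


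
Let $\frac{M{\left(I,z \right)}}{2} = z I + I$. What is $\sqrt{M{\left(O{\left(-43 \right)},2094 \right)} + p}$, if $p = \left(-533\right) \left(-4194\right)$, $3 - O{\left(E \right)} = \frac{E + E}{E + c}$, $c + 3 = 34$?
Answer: $\frac{\sqrt{19961493}}{3} \approx 1489.3$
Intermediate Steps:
$c = 31$ ($c = -3 + 34 = 31$)
$O{\left(E \right)} = 3 - \frac{2 E}{31 + E}$ ($O{\left(E \right)} = 3 - \frac{E + E}{E + 31} = 3 - \frac{2 E}{31 + E}$)
$M{\left(I,z \right)} = 2 I + 2 I z$ ($M{\left(I,z \right)} = 2 \left(z I + I\right) = 2 \left(I z + I\right) = 2 \left(I + I z\right) = 2 I + 2 I z$)
$p = 2235402$
$\sqrt{M{\left(O{\left(-43 \right)},2094 \right)} + p} = \sqrt{2 \frac{93 - 43}{31 - 43} \left(1 + 2094\right) + 2235402} = \sqrt{2 \frac{1}{-12} \cdot 50 \cdot 2095 + 2235402} = \sqrt{2 \left(\left(- \frac{1}{12}\right) 50\right) 2095 + 2235402} = \sqrt{2 \left(- \frac{25}{6}\right) 2095 + 2235402} = \sqrt{- \frac{52375}{3} + 2235402} = \sqrt{\frac{6653831}{3}} = \frac{\sqrt{19961493}}{3}$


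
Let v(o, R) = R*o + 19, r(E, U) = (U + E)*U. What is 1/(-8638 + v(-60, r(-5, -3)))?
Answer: -1/10059 ≈ -9.9413e-5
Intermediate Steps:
r(E, U) = U*(E + U) (r(E, U) = (E + U)*U = U*(E + U))
v(o, R) = 19 + R*o
1/(-8638 + v(-60, r(-5, -3))) = 1/(-8638 + (19 - 3*(-5 - 3)*(-60))) = 1/(-8638 + (19 - 3*(-8)*(-60))) = 1/(-8638 + (19 + 24*(-60))) = 1/(-8638 + (19 - 1440)) = 1/(-8638 - 1421) = 1/(-10059) = -1/10059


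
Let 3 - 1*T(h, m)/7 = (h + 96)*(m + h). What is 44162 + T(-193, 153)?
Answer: 17023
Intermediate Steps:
T(h, m) = 21 - 7*(96 + h)*(h + m) (T(h, m) = 21 - 7*(h + 96)*(m + h) = 21 - 7*(96 + h)*(h + m))
44162 + T(-193, 153) = 44162 + (21 - 672*(-193) - 672*153 - 7*(-193)**2 - 7*(-193)*153) = 44162 + (21 + 129696 - 102816 - 7*37249 + 206703) = 44162 + (21 + 129696 - 102816 - 260743 + 206703) = 44162 - 27139 = 17023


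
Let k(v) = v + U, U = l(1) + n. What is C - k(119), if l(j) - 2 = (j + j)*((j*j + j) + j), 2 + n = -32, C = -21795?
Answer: -21888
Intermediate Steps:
n = -34 (n = -2 - 32 = -34)
l(j) = 2 + 2*j*(j**2 + 2*j) (l(j) = 2 + (j + j)*((j*j + j) + j) = 2 + (2*j)*((j**2 + j) + j) = 2 + (2*j)*((j + j**2) + j) = 2 + (2*j)*(j**2 + 2*j) = 2 + 2*j*(j**2 + 2*j))
U = -26 (U = (2 + 2*1**3 + 4*1**2) - 34 = (2 + 2*1 + 4*1) - 34 = (2 + 2 + 4) - 34 = 8 - 34 = -26)
k(v) = -26 + v (k(v) = v - 26 = -26 + v)
C - k(119) = -21795 - (-26 + 119) = -21795 - 1*93 = -21795 - 93 = -21888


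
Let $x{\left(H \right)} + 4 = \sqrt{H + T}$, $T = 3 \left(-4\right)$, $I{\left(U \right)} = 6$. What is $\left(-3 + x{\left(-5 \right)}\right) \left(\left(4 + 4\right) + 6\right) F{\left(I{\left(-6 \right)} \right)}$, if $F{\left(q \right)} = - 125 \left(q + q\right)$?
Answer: $147000 - 21000 i \sqrt{17} \approx 1.47 \cdot 10^{5} - 86585.0 i$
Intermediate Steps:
$T = -12$
$x{\left(H \right)} = -4 + \sqrt{-12 + H}$ ($x{\left(H \right)} = -4 + \sqrt{H - 12} = -4 + \sqrt{-12 + H}$)
$F{\left(q \right)} = - 250 q$ ($F{\left(q \right)} = - 125 \cdot 2 q = - 250 q$)
$\left(-3 + x{\left(-5 \right)}\right) \left(\left(4 + 4\right) + 6\right) F{\left(I{\left(-6 \right)} \right)} = \left(-3 - \left(4 - \sqrt{-12 - 5}\right)\right) \left(\left(4 + 4\right) + 6\right) \left(\left(-250\right) 6\right) = \left(-3 - \left(4 - \sqrt{-17}\right)\right) \left(8 + 6\right) \left(-1500\right) = \left(-3 - \left(4 - i \sqrt{17}\right)\right) 14 \left(-1500\right) = \left(-7 + i \sqrt{17}\right) 14 \left(-1500\right) = \left(-98 + 14 i \sqrt{17}\right) \left(-1500\right) = 147000 - 21000 i \sqrt{17}$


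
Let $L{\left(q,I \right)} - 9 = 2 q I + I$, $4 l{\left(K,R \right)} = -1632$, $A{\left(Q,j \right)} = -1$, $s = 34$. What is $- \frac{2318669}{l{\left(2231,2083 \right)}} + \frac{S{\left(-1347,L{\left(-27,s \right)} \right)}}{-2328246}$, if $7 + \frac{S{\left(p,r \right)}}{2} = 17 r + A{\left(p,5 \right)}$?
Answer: $\frac{99971420437}{17591192} \approx 5683.0$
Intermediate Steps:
$l{\left(K,R \right)} = -408$ ($l{\left(K,R \right)} = \frac{1}{4} \left(-1632\right) = -408$)
$L{\left(q,I \right)} = 9 + I + 2 I q$ ($L{\left(q,I \right)} = 9 + \left(2 q I + I\right) = 9 + \left(2 I q + I\right) = 9 + \left(I + 2 I q\right) = 9 + I + 2 I q$)
$S{\left(p,r \right)} = -16 + 34 r$ ($S{\left(p,r \right)} = -14 + 2 \left(17 r - 1\right) = -14 + 2 \left(-1 + 17 r\right) = -14 + \left(-2 + 34 r\right) = -16 + 34 r$)
$- \frac{2318669}{l{\left(2231,2083 \right)}} + \frac{S{\left(-1347,L{\left(-27,s \right)} \right)}}{-2328246} = - \frac{2318669}{-408} + \frac{-16 + 34 \left(9 + 34 + 2 \cdot 34 \left(-27\right)\right)}{-2328246} = \left(-2318669\right) \left(- \frac{1}{408}\right) + \left(-16 + 34 \left(9 + 34 - 1836\right)\right) \left(- \frac{1}{2328246}\right) = \frac{2318669}{408} + \left(-16 + 34 \left(-1793\right)\right) \left(- \frac{1}{2328246}\right) = \frac{2318669}{408} + \left(-16 - 60962\right) \left(- \frac{1}{2328246}\right) = \frac{2318669}{408} - - \frac{10163}{388041} = \frac{2318669}{408} + \frac{10163}{388041} = \frac{99971420437}{17591192}$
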